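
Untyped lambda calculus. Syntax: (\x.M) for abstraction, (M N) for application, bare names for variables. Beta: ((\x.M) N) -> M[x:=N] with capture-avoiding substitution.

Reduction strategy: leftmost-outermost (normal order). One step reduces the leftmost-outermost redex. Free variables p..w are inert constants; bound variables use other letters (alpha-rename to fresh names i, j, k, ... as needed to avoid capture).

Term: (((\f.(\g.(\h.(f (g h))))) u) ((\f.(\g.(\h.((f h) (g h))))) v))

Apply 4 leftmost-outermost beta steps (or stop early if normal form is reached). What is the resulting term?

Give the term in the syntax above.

Answer: (\h.(u (\i.((v i) (h i)))))

Derivation:
Step 0: (((\f.(\g.(\h.(f (g h))))) u) ((\f.(\g.(\h.((f h) (g h))))) v))
Step 1: ((\g.(\h.(u (g h)))) ((\f.(\g.(\h.((f h) (g h))))) v))
Step 2: (\h.(u (((\f.(\g.(\h.((f h) (g h))))) v) h)))
Step 3: (\h.(u ((\g.(\h.((v h) (g h)))) h)))
Step 4: (\h.(u (\i.((v i) (h i)))))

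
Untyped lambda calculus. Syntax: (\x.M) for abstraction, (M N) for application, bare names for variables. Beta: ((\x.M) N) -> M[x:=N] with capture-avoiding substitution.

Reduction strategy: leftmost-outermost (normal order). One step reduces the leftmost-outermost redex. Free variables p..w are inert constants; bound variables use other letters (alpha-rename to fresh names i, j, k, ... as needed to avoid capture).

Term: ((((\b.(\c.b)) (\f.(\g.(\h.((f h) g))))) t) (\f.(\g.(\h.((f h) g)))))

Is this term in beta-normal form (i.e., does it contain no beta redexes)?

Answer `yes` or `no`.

Answer: no

Derivation:
Term: ((((\b.(\c.b)) (\f.(\g.(\h.((f h) g))))) t) (\f.(\g.(\h.((f h) g)))))
Found 1 beta redex(es).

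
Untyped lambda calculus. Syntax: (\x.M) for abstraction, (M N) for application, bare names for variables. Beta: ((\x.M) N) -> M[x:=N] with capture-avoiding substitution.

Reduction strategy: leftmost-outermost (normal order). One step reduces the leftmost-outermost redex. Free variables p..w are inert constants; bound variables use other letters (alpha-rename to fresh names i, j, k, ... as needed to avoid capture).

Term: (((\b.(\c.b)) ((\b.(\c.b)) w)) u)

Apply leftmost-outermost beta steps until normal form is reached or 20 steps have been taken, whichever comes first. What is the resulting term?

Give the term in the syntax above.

Answer: (\c.w)

Derivation:
Step 0: (((\b.(\c.b)) ((\b.(\c.b)) w)) u)
Step 1: ((\c.((\b.(\c.b)) w)) u)
Step 2: ((\b.(\c.b)) w)
Step 3: (\c.w)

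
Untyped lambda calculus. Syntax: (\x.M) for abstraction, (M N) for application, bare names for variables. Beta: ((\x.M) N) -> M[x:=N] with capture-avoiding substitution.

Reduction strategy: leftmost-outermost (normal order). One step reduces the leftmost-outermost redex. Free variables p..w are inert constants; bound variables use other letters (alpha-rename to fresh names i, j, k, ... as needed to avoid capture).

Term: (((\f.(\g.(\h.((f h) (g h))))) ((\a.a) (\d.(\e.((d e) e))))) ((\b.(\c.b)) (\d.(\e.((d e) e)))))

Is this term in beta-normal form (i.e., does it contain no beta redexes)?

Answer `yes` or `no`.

Answer: no

Derivation:
Term: (((\f.(\g.(\h.((f h) (g h))))) ((\a.a) (\d.(\e.((d e) e))))) ((\b.(\c.b)) (\d.(\e.((d e) e)))))
Found 3 beta redex(es).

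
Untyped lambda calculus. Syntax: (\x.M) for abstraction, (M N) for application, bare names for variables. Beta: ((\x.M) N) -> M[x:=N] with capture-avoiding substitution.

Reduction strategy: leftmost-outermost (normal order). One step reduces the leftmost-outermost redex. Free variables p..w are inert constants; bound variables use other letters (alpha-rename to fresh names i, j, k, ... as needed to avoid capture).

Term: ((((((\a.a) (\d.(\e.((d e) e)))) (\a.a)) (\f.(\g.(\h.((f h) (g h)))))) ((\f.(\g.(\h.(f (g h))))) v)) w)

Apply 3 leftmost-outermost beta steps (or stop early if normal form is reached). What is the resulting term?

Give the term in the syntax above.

Step 0: ((((((\a.a) (\d.(\e.((d e) e)))) (\a.a)) (\f.(\g.(\h.((f h) (g h)))))) ((\f.(\g.(\h.(f (g h))))) v)) w)
Step 1: (((((\d.(\e.((d e) e))) (\a.a)) (\f.(\g.(\h.((f h) (g h)))))) ((\f.(\g.(\h.(f (g h))))) v)) w)
Step 2: ((((\e.(((\a.a) e) e)) (\f.(\g.(\h.((f h) (g h)))))) ((\f.(\g.(\h.(f (g h))))) v)) w)
Step 3: (((((\a.a) (\f.(\g.(\h.((f h) (g h)))))) (\f.(\g.(\h.((f h) (g h)))))) ((\f.(\g.(\h.(f (g h))))) v)) w)

Answer: (((((\a.a) (\f.(\g.(\h.((f h) (g h)))))) (\f.(\g.(\h.((f h) (g h)))))) ((\f.(\g.(\h.(f (g h))))) v)) w)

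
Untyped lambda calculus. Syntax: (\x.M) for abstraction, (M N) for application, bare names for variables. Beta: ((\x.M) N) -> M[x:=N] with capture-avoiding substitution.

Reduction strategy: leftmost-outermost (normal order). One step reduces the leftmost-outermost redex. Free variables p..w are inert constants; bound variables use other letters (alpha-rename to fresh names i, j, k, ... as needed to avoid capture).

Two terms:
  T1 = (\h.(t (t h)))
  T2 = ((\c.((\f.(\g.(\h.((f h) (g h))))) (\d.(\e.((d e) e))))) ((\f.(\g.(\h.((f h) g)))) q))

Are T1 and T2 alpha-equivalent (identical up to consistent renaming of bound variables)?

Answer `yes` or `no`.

Term 1: (\h.(t (t h)))
Term 2: ((\c.((\f.(\g.(\h.((f h) (g h))))) (\d.(\e.((d e) e))))) ((\f.(\g.(\h.((f h) g)))) q))
Alpha-equivalence: compare structure up to binder renaming.
Result: False

Answer: no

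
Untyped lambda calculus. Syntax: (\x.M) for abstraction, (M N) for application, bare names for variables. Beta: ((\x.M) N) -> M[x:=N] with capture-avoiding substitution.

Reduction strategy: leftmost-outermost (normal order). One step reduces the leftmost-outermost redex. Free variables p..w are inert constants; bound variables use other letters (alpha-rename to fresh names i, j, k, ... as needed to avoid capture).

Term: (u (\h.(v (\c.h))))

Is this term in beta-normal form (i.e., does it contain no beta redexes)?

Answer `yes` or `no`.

Answer: yes

Derivation:
Term: (u (\h.(v (\c.h))))
No beta redexes found.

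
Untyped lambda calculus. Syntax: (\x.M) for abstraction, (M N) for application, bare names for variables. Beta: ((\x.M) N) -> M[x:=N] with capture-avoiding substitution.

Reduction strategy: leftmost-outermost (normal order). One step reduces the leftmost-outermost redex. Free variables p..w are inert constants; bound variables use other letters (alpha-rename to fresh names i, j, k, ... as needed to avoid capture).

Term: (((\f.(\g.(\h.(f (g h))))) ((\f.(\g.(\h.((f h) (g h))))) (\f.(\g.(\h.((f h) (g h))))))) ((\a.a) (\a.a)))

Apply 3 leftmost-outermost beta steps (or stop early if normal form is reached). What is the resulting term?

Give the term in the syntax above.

Step 0: (((\f.(\g.(\h.(f (g h))))) ((\f.(\g.(\h.((f h) (g h))))) (\f.(\g.(\h.((f h) (g h))))))) ((\a.a) (\a.a)))
Step 1: ((\g.(\h.(((\f.(\g.(\h.((f h) (g h))))) (\f.(\g.(\h.((f h) (g h)))))) (g h)))) ((\a.a) (\a.a)))
Step 2: (\h.(((\f.(\g.(\h.((f h) (g h))))) (\f.(\g.(\h.((f h) (g h)))))) (((\a.a) (\a.a)) h)))
Step 3: (\h.((\g.(\h.(((\f.(\g.(\h.((f h) (g h))))) h) (g h)))) (((\a.a) (\a.a)) h)))

Answer: (\h.((\g.(\h.(((\f.(\g.(\h.((f h) (g h))))) h) (g h)))) (((\a.a) (\a.a)) h)))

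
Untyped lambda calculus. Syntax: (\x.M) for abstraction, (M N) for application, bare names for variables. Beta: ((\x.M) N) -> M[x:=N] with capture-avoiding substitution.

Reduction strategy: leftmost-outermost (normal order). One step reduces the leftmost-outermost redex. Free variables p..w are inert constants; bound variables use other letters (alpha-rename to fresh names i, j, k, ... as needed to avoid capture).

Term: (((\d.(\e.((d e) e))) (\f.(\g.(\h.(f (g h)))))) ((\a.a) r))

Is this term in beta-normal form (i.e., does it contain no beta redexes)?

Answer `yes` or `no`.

Answer: no

Derivation:
Term: (((\d.(\e.((d e) e))) (\f.(\g.(\h.(f (g h)))))) ((\a.a) r))
Found 2 beta redex(es).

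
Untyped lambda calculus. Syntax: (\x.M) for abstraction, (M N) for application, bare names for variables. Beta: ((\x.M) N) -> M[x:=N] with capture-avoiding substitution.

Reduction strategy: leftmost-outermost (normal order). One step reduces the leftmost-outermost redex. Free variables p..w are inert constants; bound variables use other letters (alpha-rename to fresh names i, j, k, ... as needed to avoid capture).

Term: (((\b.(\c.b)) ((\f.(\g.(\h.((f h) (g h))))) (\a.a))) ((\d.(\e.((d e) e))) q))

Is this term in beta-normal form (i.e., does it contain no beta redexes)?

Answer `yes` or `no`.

Term: (((\b.(\c.b)) ((\f.(\g.(\h.((f h) (g h))))) (\a.a))) ((\d.(\e.((d e) e))) q))
Found 3 beta redex(es).

Answer: no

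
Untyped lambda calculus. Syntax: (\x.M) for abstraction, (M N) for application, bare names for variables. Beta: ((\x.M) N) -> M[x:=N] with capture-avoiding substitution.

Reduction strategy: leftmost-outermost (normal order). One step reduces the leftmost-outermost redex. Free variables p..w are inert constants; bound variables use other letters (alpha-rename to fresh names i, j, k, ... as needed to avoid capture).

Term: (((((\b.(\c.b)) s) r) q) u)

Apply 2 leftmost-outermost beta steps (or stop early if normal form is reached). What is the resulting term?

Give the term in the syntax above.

Answer: ((s q) u)

Derivation:
Step 0: (((((\b.(\c.b)) s) r) q) u)
Step 1: ((((\c.s) r) q) u)
Step 2: ((s q) u)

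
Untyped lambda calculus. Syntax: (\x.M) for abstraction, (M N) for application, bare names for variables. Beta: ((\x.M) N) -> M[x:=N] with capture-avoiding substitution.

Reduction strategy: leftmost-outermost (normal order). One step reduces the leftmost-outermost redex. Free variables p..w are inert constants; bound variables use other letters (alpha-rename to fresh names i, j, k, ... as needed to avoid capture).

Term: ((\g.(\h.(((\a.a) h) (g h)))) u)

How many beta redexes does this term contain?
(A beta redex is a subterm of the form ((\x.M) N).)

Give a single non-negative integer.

Answer: 2

Derivation:
Term: ((\g.(\h.(((\a.a) h) (g h)))) u)
  Redex: ((\g.(\h.(((\a.a) h) (g h)))) u)
  Redex: ((\a.a) h)
Total redexes: 2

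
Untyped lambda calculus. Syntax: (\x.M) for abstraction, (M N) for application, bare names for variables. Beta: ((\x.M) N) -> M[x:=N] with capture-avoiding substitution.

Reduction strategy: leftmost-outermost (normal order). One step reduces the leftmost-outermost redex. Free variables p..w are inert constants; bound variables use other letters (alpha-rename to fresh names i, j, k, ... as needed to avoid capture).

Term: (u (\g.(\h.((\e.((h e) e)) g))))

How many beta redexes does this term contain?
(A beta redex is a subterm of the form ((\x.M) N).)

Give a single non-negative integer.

Term: (u (\g.(\h.((\e.((h e) e)) g))))
  Redex: ((\e.((h e) e)) g)
Total redexes: 1

Answer: 1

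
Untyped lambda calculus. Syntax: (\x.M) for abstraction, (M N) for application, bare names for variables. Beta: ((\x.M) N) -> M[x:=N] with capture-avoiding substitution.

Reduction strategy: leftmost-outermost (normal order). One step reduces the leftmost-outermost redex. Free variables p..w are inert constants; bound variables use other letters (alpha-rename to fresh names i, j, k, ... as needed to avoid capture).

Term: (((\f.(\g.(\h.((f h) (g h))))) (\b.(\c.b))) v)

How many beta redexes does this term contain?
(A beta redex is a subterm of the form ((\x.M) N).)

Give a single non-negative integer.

Answer: 1

Derivation:
Term: (((\f.(\g.(\h.((f h) (g h))))) (\b.(\c.b))) v)
  Redex: ((\f.(\g.(\h.((f h) (g h))))) (\b.(\c.b)))
Total redexes: 1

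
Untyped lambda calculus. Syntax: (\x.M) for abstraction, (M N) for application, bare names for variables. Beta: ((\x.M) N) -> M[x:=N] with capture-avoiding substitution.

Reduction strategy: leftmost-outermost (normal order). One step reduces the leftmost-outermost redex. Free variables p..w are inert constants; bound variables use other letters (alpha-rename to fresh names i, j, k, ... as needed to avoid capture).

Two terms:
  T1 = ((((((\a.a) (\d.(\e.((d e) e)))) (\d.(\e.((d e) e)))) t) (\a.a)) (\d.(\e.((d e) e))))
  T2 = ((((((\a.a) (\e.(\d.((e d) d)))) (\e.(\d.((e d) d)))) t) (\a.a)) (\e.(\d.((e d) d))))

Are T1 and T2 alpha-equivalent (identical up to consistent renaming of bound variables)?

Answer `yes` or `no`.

Term 1: ((((((\a.a) (\d.(\e.((d e) e)))) (\d.(\e.((d e) e)))) t) (\a.a)) (\d.(\e.((d e) e))))
Term 2: ((((((\a.a) (\e.(\d.((e d) d)))) (\e.(\d.((e d) d)))) t) (\a.a)) (\e.(\d.((e d) d))))
Alpha-equivalence: compare structure up to binder renaming.
Result: True

Answer: yes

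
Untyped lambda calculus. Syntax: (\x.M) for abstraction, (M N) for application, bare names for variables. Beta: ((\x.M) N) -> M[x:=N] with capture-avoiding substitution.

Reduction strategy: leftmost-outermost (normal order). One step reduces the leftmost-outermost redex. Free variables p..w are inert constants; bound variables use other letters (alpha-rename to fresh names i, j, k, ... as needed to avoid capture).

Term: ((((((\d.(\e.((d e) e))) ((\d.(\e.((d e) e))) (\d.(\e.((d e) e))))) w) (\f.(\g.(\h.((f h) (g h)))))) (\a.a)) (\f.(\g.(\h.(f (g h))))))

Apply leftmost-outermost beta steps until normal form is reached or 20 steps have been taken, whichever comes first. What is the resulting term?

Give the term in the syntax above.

Step 0: ((((((\d.(\e.((d e) e))) ((\d.(\e.((d e) e))) (\d.(\e.((d e) e))))) w) (\f.(\g.(\h.((f h) (g h)))))) (\a.a)) (\f.(\g.(\h.(f (g h))))))
Step 1: (((((\e.((((\d.(\e.((d e) e))) (\d.(\e.((d e) e)))) e) e)) w) (\f.(\g.(\h.((f h) (g h)))))) (\a.a)) (\f.(\g.(\h.(f (g h))))))
Step 2: (((((((\d.(\e.((d e) e))) (\d.(\e.((d e) e)))) w) w) (\f.(\g.(\h.((f h) (g h)))))) (\a.a)) (\f.(\g.(\h.(f (g h))))))
Step 3: ((((((\e.(((\d.(\e.((d e) e))) e) e)) w) w) (\f.(\g.(\h.((f h) (g h)))))) (\a.a)) (\f.(\g.(\h.(f (g h))))))
Step 4: (((((((\d.(\e.((d e) e))) w) w) w) (\f.(\g.(\h.((f h) (g h)))))) (\a.a)) (\f.(\g.(\h.(f (g h))))))
Step 5: ((((((\e.((w e) e)) w) w) (\f.(\g.(\h.((f h) (g h)))))) (\a.a)) (\f.(\g.(\h.(f (g h))))))
Step 6: ((((((w w) w) w) (\f.(\g.(\h.((f h) (g h)))))) (\a.a)) (\f.(\g.(\h.(f (g h))))))

Answer: ((((((w w) w) w) (\f.(\g.(\h.((f h) (g h)))))) (\a.a)) (\f.(\g.(\h.(f (g h))))))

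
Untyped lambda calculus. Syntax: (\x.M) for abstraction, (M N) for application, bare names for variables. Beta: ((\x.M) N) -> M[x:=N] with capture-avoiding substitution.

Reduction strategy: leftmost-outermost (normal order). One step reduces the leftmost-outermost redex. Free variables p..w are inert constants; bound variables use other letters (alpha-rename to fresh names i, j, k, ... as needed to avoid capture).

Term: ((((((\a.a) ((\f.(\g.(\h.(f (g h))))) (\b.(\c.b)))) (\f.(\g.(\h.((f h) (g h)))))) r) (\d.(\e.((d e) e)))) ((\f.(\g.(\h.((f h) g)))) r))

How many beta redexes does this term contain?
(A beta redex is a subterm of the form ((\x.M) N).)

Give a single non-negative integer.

Answer: 3

Derivation:
Term: ((((((\a.a) ((\f.(\g.(\h.(f (g h))))) (\b.(\c.b)))) (\f.(\g.(\h.((f h) (g h)))))) r) (\d.(\e.((d e) e)))) ((\f.(\g.(\h.((f h) g)))) r))
  Redex: ((\a.a) ((\f.(\g.(\h.(f (g h))))) (\b.(\c.b))))
  Redex: ((\f.(\g.(\h.(f (g h))))) (\b.(\c.b)))
  Redex: ((\f.(\g.(\h.((f h) g)))) r)
Total redexes: 3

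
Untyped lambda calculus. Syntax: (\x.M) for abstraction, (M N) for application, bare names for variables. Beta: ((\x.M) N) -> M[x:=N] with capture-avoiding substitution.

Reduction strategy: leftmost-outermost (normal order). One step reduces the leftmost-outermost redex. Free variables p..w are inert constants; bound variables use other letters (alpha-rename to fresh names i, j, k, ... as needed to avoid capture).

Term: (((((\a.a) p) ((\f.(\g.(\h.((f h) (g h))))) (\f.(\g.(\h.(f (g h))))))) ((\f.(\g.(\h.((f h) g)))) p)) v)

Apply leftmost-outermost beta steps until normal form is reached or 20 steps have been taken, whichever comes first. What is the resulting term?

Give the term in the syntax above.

Step 0: (((((\a.a) p) ((\f.(\g.(\h.((f h) (g h))))) (\f.(\g.(\h.(f (g h))))))) ((\f.(\g.(\h.((f h) g)))) p)) v)
Step 1: (((p ((\f.(\g.(\h.((f h) (g h))))) (\f.(\g.(\h.(f (g h))))))) ((\f.(\g.(\h.((f h) g)))) p)) v)
Step 2: (((p (\g.(\h.(((\f.(\g.(\h.(f (g h))))) h) (g h))))) ((\f.(\g.(\h.((f h) g)))) p)) v)
Step 3: (((p (\g.(\h.((\g.(\i.(h (g i)))) (g h))))) ((\f.(\g.(\h.((f h) g)))) p)) v)
Step 4: (((p (\g.(\h.(\i.(h ((g h) i)))))) ((\f.(\g.(\h.((f h) g)))) p)) v)
Step 5: (((p (\g.(\h.(\i.(h ((g h) i)))))) (\g.(\h.((p h) g)))) v)

Answer: (((p (\g.(\h.(\i.(h ((g h) i)))))) (\g.(\h.((p h) g)))) v)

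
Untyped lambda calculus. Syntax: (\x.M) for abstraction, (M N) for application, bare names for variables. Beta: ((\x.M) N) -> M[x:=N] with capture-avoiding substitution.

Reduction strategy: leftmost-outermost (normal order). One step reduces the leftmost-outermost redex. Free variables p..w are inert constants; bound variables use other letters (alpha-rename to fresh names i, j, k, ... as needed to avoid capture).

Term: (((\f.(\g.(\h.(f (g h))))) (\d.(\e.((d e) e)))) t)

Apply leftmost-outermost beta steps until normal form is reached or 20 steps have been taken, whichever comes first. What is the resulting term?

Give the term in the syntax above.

Step 0: (((\f.(\g.(\h.(f (g h))))) (\d.(\e.((d e) e)))) t)
Step 1: ((\g.(\h.((\d.(\e.((d e) e))) (g h)))) t)
Step 2: (\h.((\d.(\e.((d e) e))) (t h)))
Step 3: (\h.(\e.(((t h) e) e)))

Answer: (\h.(\e.(((t h) e) e)))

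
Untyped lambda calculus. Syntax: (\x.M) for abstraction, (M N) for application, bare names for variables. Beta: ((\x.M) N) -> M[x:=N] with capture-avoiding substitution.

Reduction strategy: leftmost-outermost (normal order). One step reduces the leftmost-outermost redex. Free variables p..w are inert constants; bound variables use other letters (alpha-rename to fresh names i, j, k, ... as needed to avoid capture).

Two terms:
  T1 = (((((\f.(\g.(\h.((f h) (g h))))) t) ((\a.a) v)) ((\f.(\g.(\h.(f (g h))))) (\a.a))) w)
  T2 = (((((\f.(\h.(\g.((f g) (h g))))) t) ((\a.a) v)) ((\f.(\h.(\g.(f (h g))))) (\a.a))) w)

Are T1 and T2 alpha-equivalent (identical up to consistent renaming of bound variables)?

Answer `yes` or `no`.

Term 1: (((((\f.(\g.(\h.((f h) (g h))))) t) ((\a.a) v)) ((\f.(\g.(\h.(f (g h))))) (\a.a))) w)
Term 2: (((((\f.(\h.(\g.((f g) (h g))))) t) ((\a.a) v)) ((\f.(\h.(\g.(f (h g))))) (\a.a))) w)
Alpha-equivalence: compare structure up to binder renaming.
Result: True

Answer: yes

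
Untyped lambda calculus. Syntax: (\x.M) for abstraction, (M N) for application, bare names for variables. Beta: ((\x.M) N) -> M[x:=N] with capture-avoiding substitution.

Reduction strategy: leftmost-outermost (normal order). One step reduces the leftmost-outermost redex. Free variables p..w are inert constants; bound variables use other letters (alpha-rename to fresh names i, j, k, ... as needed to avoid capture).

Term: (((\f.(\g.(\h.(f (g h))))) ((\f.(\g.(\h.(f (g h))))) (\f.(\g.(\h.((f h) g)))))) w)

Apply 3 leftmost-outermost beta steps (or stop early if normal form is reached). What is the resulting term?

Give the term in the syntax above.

Step 0: (((\f.(\g.(\h.(f (g h))))) ((\f.(\g.(\h.(f (g h))))) (\f.(\g.(\h.((f h) g)))))) w)
Step 1: ((\g.(\h.(((\f.(\g.(\h.(f (g h))))) (\f.(\g.(\h.((f h) g))))) (g h)))) w)
Step 2: (\h.(((\f.(\g.(\h.(f (g h))))) (\f.(\g.(\h.((f h) g))))) (w h)))
Step 3: (\h.((\g.(\h.((\f.(\g.(\h.((f h) g)))) (g h)))) (w h)))

Answer: (\h.((\g.(\h.((\f.(\g.(\h.((f h) g)))) (g h)))) (w h)))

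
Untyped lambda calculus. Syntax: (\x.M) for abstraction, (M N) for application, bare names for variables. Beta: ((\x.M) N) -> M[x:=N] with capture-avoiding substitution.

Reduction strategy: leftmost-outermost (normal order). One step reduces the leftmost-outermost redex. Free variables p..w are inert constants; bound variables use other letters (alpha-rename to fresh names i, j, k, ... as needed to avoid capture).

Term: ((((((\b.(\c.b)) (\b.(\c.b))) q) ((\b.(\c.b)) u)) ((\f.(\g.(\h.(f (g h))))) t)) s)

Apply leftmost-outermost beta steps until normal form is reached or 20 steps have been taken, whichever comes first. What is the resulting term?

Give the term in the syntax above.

Answer: u

Derivation:
Step 0: ((((((\b.(\c.b)) (\b.(\c.b))) q) ((\b.(\c.b)) u)) ((\f.(\g.(\h.(f (g h))))) t)) s)
Step 1: (((((\c.(\b.(\c.b))) q) ((\b.(\c.b)) u)) ((\f.(\g.(\h.(f (g h))))) t)) s)
Step 2: ((((\b.(\c.b)) ((\b.(\c.b)) u)) ((\f.(\g.(\h.(f (g h))))) t)) s)
Step 3: (((\c.((\b.(\c.b)) u)) ((\f.(\g.(\h.(f (g h))))) t)) s)
Step 4: (((\b.(\c.b)) u) s)
Step 5: ((\c.u) s)
Step 6: u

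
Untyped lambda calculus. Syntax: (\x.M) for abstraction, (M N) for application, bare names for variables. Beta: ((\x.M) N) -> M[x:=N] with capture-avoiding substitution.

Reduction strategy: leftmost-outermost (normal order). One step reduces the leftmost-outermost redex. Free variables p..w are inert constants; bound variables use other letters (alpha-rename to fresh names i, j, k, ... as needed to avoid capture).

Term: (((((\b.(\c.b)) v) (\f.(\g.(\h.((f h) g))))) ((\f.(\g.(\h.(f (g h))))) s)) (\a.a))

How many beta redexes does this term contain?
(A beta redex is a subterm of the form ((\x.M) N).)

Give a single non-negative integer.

Term: (((((\b.(\c.b)) v) (\f.(\g.(\h.((f h) g))))) ((\f.(\g.(\h.(f (g h))))) s)) (\a.a))
  Redex: ((\b.(\c.b)) v)
  Redex: ((\f.(\g.(\h.(f (g h))))) s)
Total redexes: 2

Answer: 2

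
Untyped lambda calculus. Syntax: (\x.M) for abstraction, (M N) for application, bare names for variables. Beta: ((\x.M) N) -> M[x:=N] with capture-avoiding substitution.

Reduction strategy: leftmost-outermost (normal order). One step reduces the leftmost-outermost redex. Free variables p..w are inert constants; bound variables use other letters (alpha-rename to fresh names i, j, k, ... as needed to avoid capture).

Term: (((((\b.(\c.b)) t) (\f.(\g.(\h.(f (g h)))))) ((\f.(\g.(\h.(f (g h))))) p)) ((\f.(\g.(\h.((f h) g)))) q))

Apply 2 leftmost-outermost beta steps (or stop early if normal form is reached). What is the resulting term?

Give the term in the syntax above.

Answer: ((t ((\f.(\g.(\h.(f (g h))))) p)) ((\f.(\g.(\h.((f h) g)))) q))

Derivation:
Step 0: (((((\b.(\c.b)) t) (\f.(\g.(\h.(f (g h)))))) ((\f.(\g.(\h.(f (g h))))) p)) ((\f.(\g.(\h.((f h) g)))) q))
Step 1: ((((\c.t) (\f.(\g.(\h.(f (g h)))))) ((\f.(\g.(\h.(f (g h))))) p)) ((\f.(\g.(\h.((f h) g)))) q))
Step 2: ((t ((\f.(\g.(\h.(f (g h))))) p)) ((\f.(\g.(\h.((f h) g)))) q))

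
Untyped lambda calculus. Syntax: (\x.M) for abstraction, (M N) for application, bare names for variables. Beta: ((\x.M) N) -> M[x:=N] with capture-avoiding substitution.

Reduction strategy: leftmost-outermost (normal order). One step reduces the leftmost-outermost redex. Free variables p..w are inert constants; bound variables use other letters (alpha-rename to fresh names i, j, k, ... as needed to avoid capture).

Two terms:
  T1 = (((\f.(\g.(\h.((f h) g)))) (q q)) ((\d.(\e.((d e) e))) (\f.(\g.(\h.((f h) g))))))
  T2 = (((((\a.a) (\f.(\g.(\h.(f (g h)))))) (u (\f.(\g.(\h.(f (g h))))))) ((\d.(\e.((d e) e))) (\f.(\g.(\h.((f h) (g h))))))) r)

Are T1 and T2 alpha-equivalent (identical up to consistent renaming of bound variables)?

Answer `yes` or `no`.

Answer: no

Derivation:
Term 1: (((\f.(\g.(\h.((f h) g)))) (q q)) ((\d.(\e.((d e) e))) (\f.(\g.(\h.((f h) g))))))
Term 2: (((((\a.a) (\f.(\g.(\h.(f (g h)))))) (u (\f.(\g.(\h.(f (g h))))))) ((\d.(\e.((d e) e))) (\f.(\g.(\h.((f h) (g h))))))) r)
Alpha-equivalence: compare structure up to binder renaming.
Result: False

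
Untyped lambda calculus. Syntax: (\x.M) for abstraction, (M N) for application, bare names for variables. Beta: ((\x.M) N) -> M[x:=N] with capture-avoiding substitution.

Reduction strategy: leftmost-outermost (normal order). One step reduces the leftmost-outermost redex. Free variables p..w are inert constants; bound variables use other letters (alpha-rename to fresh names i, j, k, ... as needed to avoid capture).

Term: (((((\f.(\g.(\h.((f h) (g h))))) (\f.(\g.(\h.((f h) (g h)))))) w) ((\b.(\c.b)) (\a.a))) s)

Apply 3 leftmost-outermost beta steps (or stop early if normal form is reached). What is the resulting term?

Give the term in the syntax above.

Step 0: (((((\f.(\g.(\h.((f h) (g h))))) (\f.(\g.(\h.((f h) (g h)))))) w) ((\b.(\c.b)) (\a.a))) s)
Step 1: ((((\g.(\h.(((\f.(\g.(\h.((f h) (g h))))) h) (g h)))) w) ((\b.(\c.b)) (\a.a))) s)
Step 2: (((\h.(((\f.(\g.(\h.((f h) (g h))))) h) (w h))) ((\b.(\c.b)) (\a.a))) s)
Step 3: ((((\f.(\g.(\h.((f h) (g h))))) ((\b.(\c.b)) (\a.a))) (w ((\b.(\c.b)) (\a.a)))) s)

Answer: ((((\f.(\g.(\h.((f h) (g h))))) ((\b.(\c.b)) (\a.a))) (w ((\b.(\c.b)) (\a.a)))) s)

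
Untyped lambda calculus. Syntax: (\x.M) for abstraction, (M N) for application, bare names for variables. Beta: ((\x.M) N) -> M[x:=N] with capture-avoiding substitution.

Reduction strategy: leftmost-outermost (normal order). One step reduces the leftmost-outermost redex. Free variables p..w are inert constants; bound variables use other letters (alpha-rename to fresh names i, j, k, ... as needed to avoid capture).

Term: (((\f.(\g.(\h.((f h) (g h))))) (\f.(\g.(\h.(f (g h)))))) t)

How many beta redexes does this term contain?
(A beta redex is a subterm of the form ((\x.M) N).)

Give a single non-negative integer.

Term: (((\f.(\g.(\h.((f h) (g h))))) (\f.(\g.(\h.(f (g h)))))) t)
  Redex: ((\f.(\g.(\h.((f h) (g h))))) (\f.(\g.(\h.(f (g h))))))
Total redexes: 1

Answer: 1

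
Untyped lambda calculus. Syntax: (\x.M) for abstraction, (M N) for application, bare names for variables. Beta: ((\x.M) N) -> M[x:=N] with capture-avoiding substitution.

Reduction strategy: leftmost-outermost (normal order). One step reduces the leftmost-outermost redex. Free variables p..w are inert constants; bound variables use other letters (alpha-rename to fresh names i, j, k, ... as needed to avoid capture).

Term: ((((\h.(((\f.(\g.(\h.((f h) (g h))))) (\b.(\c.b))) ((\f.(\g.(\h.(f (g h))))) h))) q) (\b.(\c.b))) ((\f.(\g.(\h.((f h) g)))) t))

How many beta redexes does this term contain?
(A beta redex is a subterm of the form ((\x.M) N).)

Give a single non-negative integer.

Answer: 4

Derivation:
Term: ((((\h.(((\f.(\g.(\h.((f h) (g h))))) (\b.(\c.b))) ((\f.(\g.(\h.(f (g h))))) h))) q) (\b.(\c.b))) ((\f.(\g.(\h.((f h) g)))) t))
  Redex: ((\h.(((\f.(\g.(\h.((f h) (g h))))) (\b.(\c.b))) ((\f.(\g.(\h.(f (g h))))) h))) q)
  Redex: ((\f.(\g.(\h.((f h) (g h))))) (\b.(\c.b)))
  Redex: ((\f.(\g.(\h.(f (g h))))) h)
  Redex: ((\f.(\g.(\h.((f h) g)))) t)
Total redexes: 4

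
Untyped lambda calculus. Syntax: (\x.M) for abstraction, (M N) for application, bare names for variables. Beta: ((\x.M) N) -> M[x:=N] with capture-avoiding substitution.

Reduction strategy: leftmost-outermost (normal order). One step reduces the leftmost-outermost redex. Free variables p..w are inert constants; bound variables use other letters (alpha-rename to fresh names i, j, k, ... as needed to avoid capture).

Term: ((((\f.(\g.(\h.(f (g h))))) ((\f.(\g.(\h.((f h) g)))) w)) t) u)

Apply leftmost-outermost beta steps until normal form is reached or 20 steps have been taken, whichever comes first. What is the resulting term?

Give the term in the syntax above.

Step 0: ((((\f.(\g.(\h.(f (g h))))) ((\f.(\g.(\h.((f h) g)))) w)) t) u)
Step 1: (((\g.(\h.(((\f.(\g.(\h.((f h) g)))) w) (g h)))) t) u)
Step 2: ((\h.(((\f.(\g.(\h.((f h) g)))) w) (t h))) u)
Step 3: (((\f.(\g.(\h.((f h) g)))) w) (t u))
Step 4: ((\g.(\h.((w h) g))) (t u))
Step 5: (\h.((w h) (t u)))

Answer: (\h.((w h) (t u)))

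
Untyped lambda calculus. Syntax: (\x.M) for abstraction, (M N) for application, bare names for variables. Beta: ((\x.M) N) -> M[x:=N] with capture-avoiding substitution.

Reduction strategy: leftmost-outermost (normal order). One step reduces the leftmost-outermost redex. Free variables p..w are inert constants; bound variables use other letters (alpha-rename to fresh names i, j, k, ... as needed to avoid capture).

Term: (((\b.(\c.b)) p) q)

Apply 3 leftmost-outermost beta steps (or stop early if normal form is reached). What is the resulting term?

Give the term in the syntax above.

Step 0: (((\b.(\c.b)) p) q)
Step 1: ((\c.p) q)
Step 2: p
Step 3: (normal form reached)

Answer: p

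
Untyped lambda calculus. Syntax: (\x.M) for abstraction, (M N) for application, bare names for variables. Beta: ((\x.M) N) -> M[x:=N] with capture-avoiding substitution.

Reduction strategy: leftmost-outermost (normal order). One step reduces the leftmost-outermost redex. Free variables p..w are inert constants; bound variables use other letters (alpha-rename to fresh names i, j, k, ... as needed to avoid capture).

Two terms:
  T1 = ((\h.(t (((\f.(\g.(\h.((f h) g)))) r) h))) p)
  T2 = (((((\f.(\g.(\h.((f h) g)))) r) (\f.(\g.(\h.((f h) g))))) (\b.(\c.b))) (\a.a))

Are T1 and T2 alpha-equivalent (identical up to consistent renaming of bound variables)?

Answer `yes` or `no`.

Answer: no

Derivation:
Term 1: ((\h.(t (((\f.(\g.(\h.((f h) g)))) r) h))) p)
Term 2: (((((\f.(\g.(\h.((f h) g)))) r) (\f.(\g.(\h.((f h) g))))) (\b.(\c.b))) (\a.a))
Alpha-equivalence: compare structure up to binder renaming.
Result: False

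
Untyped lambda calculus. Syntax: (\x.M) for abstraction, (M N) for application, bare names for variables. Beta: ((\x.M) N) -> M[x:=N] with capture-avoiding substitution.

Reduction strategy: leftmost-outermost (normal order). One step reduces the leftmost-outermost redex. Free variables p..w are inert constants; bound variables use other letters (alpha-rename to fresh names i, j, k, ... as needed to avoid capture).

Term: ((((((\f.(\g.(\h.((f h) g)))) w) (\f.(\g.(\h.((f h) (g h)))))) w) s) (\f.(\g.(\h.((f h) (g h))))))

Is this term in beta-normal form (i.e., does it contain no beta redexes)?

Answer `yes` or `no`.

Answer: no

Derivation:
Term: ((((((\f.(\g.(\h.((f h) g)))) w) (\f.(\g.(\h.((f h) (g h)))))) w) s) (\f.(\g.(\h.((f h) (g h))))))
Found 1 beta redex(es).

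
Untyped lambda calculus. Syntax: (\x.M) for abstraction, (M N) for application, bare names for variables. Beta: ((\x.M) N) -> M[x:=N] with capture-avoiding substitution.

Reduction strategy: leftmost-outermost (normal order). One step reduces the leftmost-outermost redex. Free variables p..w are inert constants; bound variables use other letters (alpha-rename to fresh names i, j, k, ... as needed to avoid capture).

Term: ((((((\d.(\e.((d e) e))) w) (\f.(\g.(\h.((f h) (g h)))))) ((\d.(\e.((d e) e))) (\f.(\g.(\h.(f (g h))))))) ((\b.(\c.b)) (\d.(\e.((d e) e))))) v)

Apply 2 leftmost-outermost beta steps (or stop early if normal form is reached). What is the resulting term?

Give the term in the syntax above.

Answer: (((((w (\f.(\g.(\h.((f h) (g h)))))) (\f.(\g.(\h.((f h) (g h)))))) ((\d.(\e.((d e) e))) (\f.(\g.(\h.(f (g h))))))) ((\b.(\c.b)) (\d.(\e.((d e) e))))) v)

Derivation:
Step 0: ((((((\d.(\e.((d e) e))) w) (\f.(\g.(\h.((f h) (g h)))))) ((\d.(\e.((d e) e))) (\f.(\g.(\h.(f (g h))))))) ((\b.(\c.b)) (\d.(\e.((d e) e))))) v)
Step 1: (((((\e.((w e) e)) (\f.(\g.(\h.((f h) (g h)))))) ((\d.(\e.((d e) e))) (\f.(\g.(\h.(f (g h))))))) ((\b.(\c.b)) (\d.(\e.((d e) e))))) v)
Step 2: (((((w (\f.(\g.(\h.((f h) (g h)))))) (\f.(\g.(\h.((f h) (g h)))))) ((\d.(\e.((d e) e))) (\f.(\g.(\h.(f (g h))))))) ((\b.(\c.b)) (\d.(\e.((d e) e))))) v)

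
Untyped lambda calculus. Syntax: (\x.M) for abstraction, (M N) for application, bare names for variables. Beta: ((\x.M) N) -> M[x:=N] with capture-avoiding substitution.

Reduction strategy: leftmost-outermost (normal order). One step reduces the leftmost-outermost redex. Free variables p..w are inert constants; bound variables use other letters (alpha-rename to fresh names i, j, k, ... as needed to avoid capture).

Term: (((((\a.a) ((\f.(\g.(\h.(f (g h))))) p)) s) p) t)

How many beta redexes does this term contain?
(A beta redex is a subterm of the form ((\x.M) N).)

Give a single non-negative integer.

Term: (((((\a.a) ((\f.(\g.(\h.(f (g h))))) p)) s) p) t)
  Redex: ((\a.a) ((\f.(\g.(\h.(f (g h))))) p))
  Redex: ((\f.(\g.(\h.(f (g h))))) p)
Total redexes: 2

Answer: 2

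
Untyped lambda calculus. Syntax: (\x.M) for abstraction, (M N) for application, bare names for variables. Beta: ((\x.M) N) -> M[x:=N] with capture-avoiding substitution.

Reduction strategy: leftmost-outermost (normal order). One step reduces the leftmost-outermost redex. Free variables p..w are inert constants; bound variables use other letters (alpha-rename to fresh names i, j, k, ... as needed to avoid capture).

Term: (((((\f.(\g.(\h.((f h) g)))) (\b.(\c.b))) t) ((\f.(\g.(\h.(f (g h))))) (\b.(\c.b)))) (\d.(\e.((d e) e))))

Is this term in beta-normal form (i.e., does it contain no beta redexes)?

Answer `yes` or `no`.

Answer: no

Derivation:
Term: (((((\f.(\g.(\h.((f h) g)))) (\b.(\c.b))) t) ((\f.(\g.(\h.(f (g h))))) (\b.(\c.b)))) (\d.(\e.((d e) e))))
Found 2 beta redex(es).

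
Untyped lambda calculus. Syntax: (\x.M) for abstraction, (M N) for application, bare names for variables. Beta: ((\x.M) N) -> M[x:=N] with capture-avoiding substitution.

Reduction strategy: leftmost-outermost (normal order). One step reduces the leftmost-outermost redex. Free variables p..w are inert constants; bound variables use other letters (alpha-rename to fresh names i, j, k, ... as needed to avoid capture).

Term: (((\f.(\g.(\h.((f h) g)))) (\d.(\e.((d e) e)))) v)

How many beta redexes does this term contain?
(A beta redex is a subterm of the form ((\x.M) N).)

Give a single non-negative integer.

Answer: 1

Derivation:
Term: (((\f.(\g.(\h.((f h) g)))) (\d.(\e.((d e) e)))) v)
  Redex: ((\f.(\g.(\h.((f h) g)))) (\d.(\e.((d e) e))))
Total redexes: 1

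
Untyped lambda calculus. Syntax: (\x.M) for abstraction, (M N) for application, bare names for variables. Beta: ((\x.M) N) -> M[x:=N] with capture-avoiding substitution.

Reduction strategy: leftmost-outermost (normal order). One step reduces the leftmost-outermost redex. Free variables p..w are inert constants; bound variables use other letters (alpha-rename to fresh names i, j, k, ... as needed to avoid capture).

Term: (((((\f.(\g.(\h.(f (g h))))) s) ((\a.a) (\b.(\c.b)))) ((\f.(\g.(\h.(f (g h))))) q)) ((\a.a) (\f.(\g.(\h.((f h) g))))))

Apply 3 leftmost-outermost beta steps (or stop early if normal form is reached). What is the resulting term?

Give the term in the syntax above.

Answer: ((s (((\a.a) (\b.(\c.b))) ((\f.(\g.(\h.(f (g h))))) q))) ((\a.a) (\f.(\g.(\h.((f h) g))))))

Derivation:
Step 0: (((((\f.(\g.(\h.(f (g h))))) s) ((\a.a) (\b.(\c.b)))) ((\f.(\g.(\h.(f (g h))))) q)) ((\a.a) (\f.(\g.(\h.((f h) g))))))
Step 1: ((((\g.(\h.(s (g h)))) ((\a.a) (\b.(\c.b)))) ((\f.(\g.(\h.(f (g h))))) q)) ((\a.a) (\f.(\g.(\h.((f h) g))))))
Step 2: (((\h.(s (((\a.a) (\b.(\c.b))) h))) ((\f.(\g.(\h.(f (g h))))) q)) ((\a.a) (\f.(\g.(\h.((f h) g))))))
Step 3: ((s (((\a.a) (\b.(\c.b))) ((\f.(\g.(\h.(f (g h))))) q))) ((\a.a) (\f.(\g.(\h.((f h) g))))))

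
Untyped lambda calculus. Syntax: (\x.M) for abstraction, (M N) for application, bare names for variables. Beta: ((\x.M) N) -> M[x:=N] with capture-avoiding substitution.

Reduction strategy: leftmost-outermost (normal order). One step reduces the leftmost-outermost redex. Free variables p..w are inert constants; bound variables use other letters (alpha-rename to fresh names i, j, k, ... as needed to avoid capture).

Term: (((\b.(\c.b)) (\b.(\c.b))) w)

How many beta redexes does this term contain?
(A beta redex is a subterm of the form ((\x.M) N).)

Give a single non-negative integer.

Term: (((\b.(\c.b)) (\b.(\c.b))) w)
  Redex: ((\b.(\c.b)) (\b.(\c.b)))
Total redexes: 1

Answer: 1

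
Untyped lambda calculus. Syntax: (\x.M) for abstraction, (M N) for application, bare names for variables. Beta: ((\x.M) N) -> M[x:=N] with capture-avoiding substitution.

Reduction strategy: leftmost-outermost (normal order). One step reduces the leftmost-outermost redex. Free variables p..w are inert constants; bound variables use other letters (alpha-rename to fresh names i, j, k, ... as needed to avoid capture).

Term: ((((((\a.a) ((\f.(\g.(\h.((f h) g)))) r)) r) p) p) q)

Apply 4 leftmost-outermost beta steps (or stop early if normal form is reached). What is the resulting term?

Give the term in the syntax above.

Step 0: ((((((\a.a) ((\f.(\g.(\h.((f h) g)))) r)) r) p) p) q)
Step 1: ((((((\f.(\g.(\h.((f h) g)))) r) r) p) p) q)
Step 2: (((((\g.(\h.((r h) g))) r) p) p) q)
Step 3: ((((\h.((r h) r)) p) p) q)
Step 4: ((((r p) r) p) q)

Answer: ((((r p) r) p) q)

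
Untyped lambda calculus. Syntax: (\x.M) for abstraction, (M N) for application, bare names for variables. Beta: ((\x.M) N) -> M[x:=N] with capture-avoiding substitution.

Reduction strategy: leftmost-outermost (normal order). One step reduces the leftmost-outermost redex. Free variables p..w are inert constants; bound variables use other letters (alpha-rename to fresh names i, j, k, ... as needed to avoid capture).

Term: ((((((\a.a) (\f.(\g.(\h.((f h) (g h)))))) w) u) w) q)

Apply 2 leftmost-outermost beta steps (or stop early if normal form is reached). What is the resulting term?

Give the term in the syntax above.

Answer: ((((\g.(\h.((w h) (g h)))) u) w) q)

Derivation:
Step 0: ((((((\a.a) (\f.(\g.(\h.((f h) (g h)))))) w) u) w) q)
Step 1: (((((\f.(\g.(\h.((f h) (g h))))) w) u) w) q)
Step 2: ((((\g.(\h.((w h) (g h)))) u) w) q)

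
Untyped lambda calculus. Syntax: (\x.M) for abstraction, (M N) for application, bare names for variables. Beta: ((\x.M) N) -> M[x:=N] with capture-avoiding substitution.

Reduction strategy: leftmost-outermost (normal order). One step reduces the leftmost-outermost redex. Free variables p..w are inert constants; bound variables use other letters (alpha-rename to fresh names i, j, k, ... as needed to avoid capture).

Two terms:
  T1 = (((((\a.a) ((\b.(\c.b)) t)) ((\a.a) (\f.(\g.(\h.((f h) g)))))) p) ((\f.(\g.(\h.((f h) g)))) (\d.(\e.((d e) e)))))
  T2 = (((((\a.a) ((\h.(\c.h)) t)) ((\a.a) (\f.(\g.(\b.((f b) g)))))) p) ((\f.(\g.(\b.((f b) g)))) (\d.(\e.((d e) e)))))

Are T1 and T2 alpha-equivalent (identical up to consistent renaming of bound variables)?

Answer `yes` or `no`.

Term 1: (((((\a.a) ((\b.(\c.b)) t)) ((\a.a) (\f.(\g.(\h.((f h) g)))))) p) ((\f.(\g.(\h.((f h) g)))) (\d.(\e.((d e) e)))))
Term 2: (((((\a.a) ((\h.(\c.h)) t)) ((\a.a) (\f.(\g.(\b.((f b) g)))))) p) ((\f.(\g.(\b.((f b) g)))) (\d.(\e.((d e) e)))))
Alpha-equivalence: compare structure up to binder renaming.
Result: True

Answer: yes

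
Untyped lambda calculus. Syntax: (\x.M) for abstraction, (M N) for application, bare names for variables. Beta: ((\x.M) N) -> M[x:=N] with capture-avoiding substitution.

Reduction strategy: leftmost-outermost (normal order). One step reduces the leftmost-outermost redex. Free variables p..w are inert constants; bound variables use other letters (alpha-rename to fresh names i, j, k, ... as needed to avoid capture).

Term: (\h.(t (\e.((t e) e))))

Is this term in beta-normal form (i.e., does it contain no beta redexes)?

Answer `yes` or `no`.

Answer: yes

Derivation:
Term: (\h.(t (\e.((t e) e))))
No beta redexes found.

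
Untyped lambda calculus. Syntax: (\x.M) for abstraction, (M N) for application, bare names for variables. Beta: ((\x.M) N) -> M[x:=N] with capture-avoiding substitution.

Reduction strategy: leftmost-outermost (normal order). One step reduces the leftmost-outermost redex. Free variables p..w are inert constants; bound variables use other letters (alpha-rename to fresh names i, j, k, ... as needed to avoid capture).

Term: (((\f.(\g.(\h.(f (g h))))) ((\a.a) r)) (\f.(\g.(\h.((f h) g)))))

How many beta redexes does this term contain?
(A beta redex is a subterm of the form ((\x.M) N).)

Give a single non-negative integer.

Answer: 2

Derivation:
Term: (((\f.(\g.(\h.(f (g h))))) ((\a.a) r)) (\f.(\g.(\h.((f h) g)))))
  Redex: ((\f.(\g.(\h.(f (g h))))) ((\a.a) r))
  Redex: ((\a.a) r)
Total redexes: 2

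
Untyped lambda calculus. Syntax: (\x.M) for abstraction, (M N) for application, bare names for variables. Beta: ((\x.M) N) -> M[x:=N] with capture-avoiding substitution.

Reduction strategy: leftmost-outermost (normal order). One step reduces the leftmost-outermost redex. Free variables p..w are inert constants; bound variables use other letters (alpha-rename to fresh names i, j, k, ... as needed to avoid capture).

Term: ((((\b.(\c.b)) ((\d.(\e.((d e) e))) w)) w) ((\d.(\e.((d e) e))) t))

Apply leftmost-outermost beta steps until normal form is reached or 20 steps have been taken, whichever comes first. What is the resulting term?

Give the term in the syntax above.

Answer: ((w (\e.((t e) e))) (\e.((t e) e)))

Derivation:
Step 0: ((((\b.(\c.b)) ((\d.(\e.((d e) e))) w)) w) ((\d.(\e.((d e) e))) t))
Step 1: (((\c.((\d.(\e.((d e) e))) w)) w) ((\d.(\e.((d e) e))) t))
Step 2: (((\d.(\e.((d e) e))) w) ((\d.(\e.((d e) e))) t))
Step 3: ((\e.((w e) e)) ((\d.(\e.((d e) e))) t))
Step 4: ((w ((\d.(\e.((d e) e))) t)) ((\d.(\e.((d e) e))) t))
Step 5: ((w (\e.((t e) e))) ((\d.(\e.((d e) e))) t))
Step 6: ((w (\e.((t e) e))) (\e.((t e) e)))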